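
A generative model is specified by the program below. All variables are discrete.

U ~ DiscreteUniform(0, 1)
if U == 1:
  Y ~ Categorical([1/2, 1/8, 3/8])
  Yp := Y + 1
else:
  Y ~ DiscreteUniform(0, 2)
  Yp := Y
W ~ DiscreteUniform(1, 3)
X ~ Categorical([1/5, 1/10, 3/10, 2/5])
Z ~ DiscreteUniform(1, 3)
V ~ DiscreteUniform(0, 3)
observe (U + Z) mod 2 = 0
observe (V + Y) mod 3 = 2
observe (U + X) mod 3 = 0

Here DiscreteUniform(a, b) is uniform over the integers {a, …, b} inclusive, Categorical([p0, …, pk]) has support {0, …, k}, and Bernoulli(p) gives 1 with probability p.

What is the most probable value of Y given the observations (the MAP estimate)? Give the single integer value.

Enumerate traces; 48 have nonzero weight after conditioning:
  (U=0, Y=0, W=1, X=0, Z=2, V=2) weight 1/1080
  (U=0, Y=0, W=1, X=3, Z=2, V=2) weight 1/540
  (U=0, Y=0, W=2, X=0, Z=2, V=2) weight 1/1080
  (U=0, Y=0, W=2, X=3, Z=2, V=2) weight 1/540
  (U=0, Y=0, W=3, X=0, Z=2, V=2) weight 1/1080
  (U=0, Y=0, W=3, X=3, Z=2, V=2) weight 1/540
  (U=0, Y=1, W=1, X=0, Z=2, V=1) weight 1/1080
  (U=0, Y=1, W=1, X=3, Z=2, V=1) weight 1/540
  (U=0, Y=2, W=1, X=0, Z=2, V=0) weight 1/1080
  … 39 more
Group by Y:
  weight(Y=0) = 1/48
  weight(Y=1) = 11/960
  weight(Y=2) = 17/480
Total weight = 1/48 + 11/960 + 17/480 = 13/192
P(Y=0 | obs) = 1/48 / 13/192 = 4/13
P(Y=1 | obs) = 11/960 / 13/192 = 11/65
P(Y=2 | obs) = 17/480 / 13/192 = 34/65
argmax = 2

argmax_v P(Y = v | obs) = 2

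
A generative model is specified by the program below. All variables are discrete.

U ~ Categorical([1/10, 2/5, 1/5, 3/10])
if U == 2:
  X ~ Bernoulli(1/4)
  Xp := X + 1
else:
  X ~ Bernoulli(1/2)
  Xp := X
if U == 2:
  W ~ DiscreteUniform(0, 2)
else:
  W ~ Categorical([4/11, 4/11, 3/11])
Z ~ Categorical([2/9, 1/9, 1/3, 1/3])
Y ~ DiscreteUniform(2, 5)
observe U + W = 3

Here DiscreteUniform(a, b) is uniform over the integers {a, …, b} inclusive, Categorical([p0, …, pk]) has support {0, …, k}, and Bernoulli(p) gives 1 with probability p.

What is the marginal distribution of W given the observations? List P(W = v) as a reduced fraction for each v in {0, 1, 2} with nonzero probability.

Enumerate traces; 96 have nonzero weight after conditioning:
  (U=1, X=0, W=2, Z=0, Y=2) weight 1/330
  (U=1, X=0, W=2, Z=0, Y=3) weight 1/330
  (U=1, X=0, W=2, Z=0, Y=4) weight 1/330
  (U=1, X=0, W=2, Z=0, Y=5) weight 1/330
  (U=1, X=0, W=2, Z=1, Y=2) weight 1/660
  (U=1, X=0, W=2, Z=1, Y=3) weight 1/660
  (U=1, X=0, W=2, Z=1, Y=4) weight 1/660
  (U=1, X=0, W=2, Z=1, Y=5) weight 1/660
  (U=2, X=0, W=1, Z=0, Y=2) weight 1/360
  (U=3, X=0, W=0, Z=0, Y=2) weight 1/330
  … 86 more
Group by W:
  weight(W=0) = 6/55
  weight(W=1) = 1/15
  weight(W=2) = 6/55
Total weight = 6/55 + 1/15 + 6/55 = 47/165
P(W=0 | obs) = 6/55 / 47/165 = 18/47
P(W=1 | obs) = 1/15 / 47/165 = 11/47
P(W=2 | obs) = 6/55 / 47/165 = 18/47

P(W=0) = 18/47, P(W=1) = 11/47, P(W=2) = 18/47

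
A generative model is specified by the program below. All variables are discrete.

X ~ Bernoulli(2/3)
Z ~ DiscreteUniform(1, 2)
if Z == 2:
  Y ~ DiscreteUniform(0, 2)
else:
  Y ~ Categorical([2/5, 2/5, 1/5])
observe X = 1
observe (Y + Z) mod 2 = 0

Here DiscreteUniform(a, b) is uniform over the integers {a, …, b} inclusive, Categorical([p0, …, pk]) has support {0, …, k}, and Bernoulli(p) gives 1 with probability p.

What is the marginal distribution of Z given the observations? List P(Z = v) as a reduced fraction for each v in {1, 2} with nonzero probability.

P(Z=1) = 3/8, P(Z=2) = 5/8

Enumerate traces; 3 have nonzero weight after conditioning:
  (X=1, Z=1, Y=1) weight 2/15
  (X=1, Z=2, Y=0) weight 1/9
  (X=1, Z=2, Y=2) weight 1/9
Group by Z:
  weight(Z=1) = 2/15
  weight(Z=2) = 2/9
Total weight = 2/15 + 2/9 = 16/45
P(Z=1 | obs) = 2/15 / 16/45 = 3/8
P(Z=2 | obs) = 2/9 / 16/45 = 5/8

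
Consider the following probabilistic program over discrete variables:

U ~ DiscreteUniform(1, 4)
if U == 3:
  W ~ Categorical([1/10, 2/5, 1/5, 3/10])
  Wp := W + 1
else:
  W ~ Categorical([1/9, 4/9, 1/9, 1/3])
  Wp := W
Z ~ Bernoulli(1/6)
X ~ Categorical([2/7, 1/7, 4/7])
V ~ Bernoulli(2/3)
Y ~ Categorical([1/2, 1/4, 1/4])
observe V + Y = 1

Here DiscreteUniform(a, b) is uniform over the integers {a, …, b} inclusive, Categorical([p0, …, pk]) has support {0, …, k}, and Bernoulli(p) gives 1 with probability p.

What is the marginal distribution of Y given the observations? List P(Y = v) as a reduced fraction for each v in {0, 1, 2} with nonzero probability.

P(Y=0) = 4/5, P(Y=1) = 1/5

Enumerate traces; 192 have nonzero weight after conditioning:
  (U=1, W=0, Z=0, X=0, V=0, Y=1) weight 5/9072
  (U=1, W=0, Z=0, X=0, V=1, Y=0) weight 5/2268
  (U=1, W=0, Z=0, X=1, V=0, Y=1) weight 5/18144
  (U=1, W=0, Z=0, X=1, V=1, Y=0) weight 5/4536
  (U=1, W=0, Z=0, X=2, V=0, Y=1) weight 5/4536
  (U=1, W=0, Z=0, X=2, V=1, Y=0) weight 5/1134
  (U=1, W=0, Z=1, X=0, V=0, Y=1) weight 1/9072
  (U=1, W=0, Z=1, X=0, V=1, Y=0) weight 1/2268
  … 184 more
Group by Y:
  weight(Y=0) = 1/3
  weight(Y=1) = 1/12
Total weight = 1/3 + 1/12 = 5/12
P(Y=0 | obs) = 1/3 / 5/12 = 4/5
P(Y=1 | obs) = 1/12 / 5/12 = 1/5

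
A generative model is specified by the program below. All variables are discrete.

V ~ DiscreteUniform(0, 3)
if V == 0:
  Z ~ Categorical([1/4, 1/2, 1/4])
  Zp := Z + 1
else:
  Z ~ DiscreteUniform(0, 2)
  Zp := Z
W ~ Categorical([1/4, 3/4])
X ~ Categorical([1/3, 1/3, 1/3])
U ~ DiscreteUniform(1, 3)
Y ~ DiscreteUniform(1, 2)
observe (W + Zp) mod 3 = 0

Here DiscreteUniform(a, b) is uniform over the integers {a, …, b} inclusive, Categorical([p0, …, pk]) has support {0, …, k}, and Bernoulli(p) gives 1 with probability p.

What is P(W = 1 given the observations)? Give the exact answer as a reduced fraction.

Enumerate traces; 144 have nonzero weight after conditioning:
  (V=0, Z=1, W=1, X=0, U=1, Y=1) weight 1/192
  (V=0, Z=1, W=1, X=0, U=1, Y=2) weight 1/192
  (V=0, Z=1, W=1, X=0, U=2, Y=1) weight 1/192
  (V=0, Z=1, W=1, X=0, U=2, Y=2) weight 1/192
  (V=0, Z=1, W=1, X=0, U=3, Y=1) weight 1/192
  (V=0, Z=1, W=1, X=0, U=3, Y=2) weight 1/192
  (V=0, Z=1, W=1, X=1, U=1, Y=1) weight 1/192
  (V=0, Z=1, W=1, X=1, U=1, Y=2) weight 1/192
  (V=0, Z=2, W=0, X=0, U=1, Y=1) weight 1/1152
  … 135 more
Group by W:
  weight(W=0) = 5/64
  weight(W=1) = 9/32
Total weight = 5/64 + 9/32 = 23/64
P(W=0 | obs) = 5/64 / 23/64 = 5/23
P(W=1 | obs) = 9/32 / 23/64 = 18/23

P(W = 1 | obs) = 18/23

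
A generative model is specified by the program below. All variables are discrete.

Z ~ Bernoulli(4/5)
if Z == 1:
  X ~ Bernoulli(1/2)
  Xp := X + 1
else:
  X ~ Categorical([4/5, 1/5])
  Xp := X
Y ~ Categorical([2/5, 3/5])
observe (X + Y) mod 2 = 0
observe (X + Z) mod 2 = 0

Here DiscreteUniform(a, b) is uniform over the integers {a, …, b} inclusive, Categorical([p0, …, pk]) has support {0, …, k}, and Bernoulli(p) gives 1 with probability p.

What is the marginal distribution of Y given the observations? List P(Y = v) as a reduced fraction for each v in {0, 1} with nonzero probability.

Enumerate traces; 2 have nonzero weight after conditioning:
  (Z=0, X=0, Y=0) weight 8/125
  (Z=1, X=1, Y=1) weight 6/25
Group by Y:
  weight(Y=0) = 8/125
  weight(Y=1) = 6/25
Total weight = 8/125 + 6/25 = 38/125
P(Y=0 | obs) = 8/125 / 38/125 = 4/19
P(Y=1 | obs) = 6/25 / 38/125 = 15/19

P(Y=0) = 4/19, P(Y=1) = 15/19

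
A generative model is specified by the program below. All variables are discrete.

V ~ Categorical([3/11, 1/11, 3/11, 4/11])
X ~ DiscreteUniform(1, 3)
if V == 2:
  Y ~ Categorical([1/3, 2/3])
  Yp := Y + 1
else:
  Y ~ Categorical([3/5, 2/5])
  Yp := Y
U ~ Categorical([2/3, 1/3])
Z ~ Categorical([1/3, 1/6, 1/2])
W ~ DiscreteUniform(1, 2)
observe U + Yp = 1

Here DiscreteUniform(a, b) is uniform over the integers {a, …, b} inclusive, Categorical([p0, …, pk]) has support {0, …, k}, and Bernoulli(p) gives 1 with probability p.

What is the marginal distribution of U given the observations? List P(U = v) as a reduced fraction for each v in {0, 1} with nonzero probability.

Enumerate traces; 126 have nonzero weight after conditioning:
  (V=0, X=1, Y=0, U=1, Z=0, W=1) weight 1/330
  (V=0, X=1, Y=0, U=1, Z=0, W=2) weight 1/330
  (V=0, X=1, Y=0, U=1, Z=1, W=1) weight 1/660
  (V=0, X=1, Y=0, U=1, Z=1, W=2) weight 1/660
  (V=0, X=1, Y=0, U=1, Z=2, W=1) weight 1/220
  (V=0, X=1, Y=0, U=1, Z=2, W=2) weight 1/220
  (V=0, X=1, Y=1, U=0, Z=0, W=1) weight 2/495
  (V=0, X=1, Y=1, U=0, Z=0, W=2) weight 2/495
  … 118 more
Group by U:
  weight(U=0) = 14/55
  weight(U=1) = 8/55
Total weight = 14/55 + 8/55 = 2/5
P(U=0 | obs) = 14/55 / 2/5 = 7/11
P(U=1 | obs) = 8/55 / 2/5 = 4/11

P(U=0) = 7/11, P(U=1) = 4/11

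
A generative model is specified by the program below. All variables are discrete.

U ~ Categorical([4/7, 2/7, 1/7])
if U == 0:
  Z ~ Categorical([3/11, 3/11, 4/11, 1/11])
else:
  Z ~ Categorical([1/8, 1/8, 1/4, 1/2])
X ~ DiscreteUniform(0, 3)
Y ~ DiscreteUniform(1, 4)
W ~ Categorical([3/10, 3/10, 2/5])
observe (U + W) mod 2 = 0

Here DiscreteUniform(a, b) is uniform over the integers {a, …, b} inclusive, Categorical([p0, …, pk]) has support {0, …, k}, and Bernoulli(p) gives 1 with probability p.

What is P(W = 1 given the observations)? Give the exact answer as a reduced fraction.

Enumerate traces; 320 have nonzero weight after conditioning:
  (U=0, Z=0, X=0, Y=1, W=0) weight 9/3080
  (U=0, Z=0, X=0, Y=1, W=2) weight 3/770
  (U=0, Z=0, X=0, Y=2, W=0) weight 9/3080
  (U=0, Z=0, X=0, Y=2, W=2) weight 3/770
  (U=0, Z=0, X=0, Y=3, W=0) weight 9/3080
  (U=0, Z=0, X=0, Y=3, W=2) weight 3/770
  (U=0, Z=0, X=0, Y=4, W=0) weight 9/3080
  (U=0, Z=0, X=0, Y=4, W=2) weight 3/770
  (U=1, Z=0, X=0, Y=1, W=1) weight 3/4480
  … 311 more
Group by W:
  weight(W=0) = 3/14
  weight(W=1) = 3/35
  weight(W=2) = 2/7
Total weight = 3/14 + 3/35 + 2/7 = 41/70
P(W=0 | obs) = 3/14 / 41/70 = 15/41
P(W=1 | obs) = 3/35 / 41/70 = 6/41
P(W=2 | obs) = 2/7 / 41/70 = 20/41

P(W = 1 | obs) = 6/41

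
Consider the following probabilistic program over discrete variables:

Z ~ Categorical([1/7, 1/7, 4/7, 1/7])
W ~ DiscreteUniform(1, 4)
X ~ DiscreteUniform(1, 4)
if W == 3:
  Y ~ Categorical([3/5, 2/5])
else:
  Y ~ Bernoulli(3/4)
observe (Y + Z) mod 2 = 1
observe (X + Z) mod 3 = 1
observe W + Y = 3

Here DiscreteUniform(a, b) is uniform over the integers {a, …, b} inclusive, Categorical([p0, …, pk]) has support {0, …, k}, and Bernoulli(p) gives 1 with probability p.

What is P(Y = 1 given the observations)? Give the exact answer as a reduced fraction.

Enumerate traces; 6 have nonzero weight after conditioning:
  (Z=0, W=2, X=1, Y=1) weight 3/448
  (Z=0, W=2, X=4, Y=1) weight 3/448
  (Z=1, W=3, X=3, Y=0) weight 3/560
  (Z=2, W=2, X=2, Y=1) weight 3/112
  (Z=3, W=3, X=1, Y=0) weight 3/560
  (Z=3, W=3, X=4, Y=0) weight 3/560
Group by Y:
  weight(Y=0) = 9/560
  weight(Y=1) = 9/224
Total weight = 9/560 + 9/224 = 9/160
P(Y=0 | obs) = 9/560 / 9/160 = 2/7
P(Y=1 | obs) = 9/224 / 9/160 = 5/7

P(Y = 1 | obs) = 5/7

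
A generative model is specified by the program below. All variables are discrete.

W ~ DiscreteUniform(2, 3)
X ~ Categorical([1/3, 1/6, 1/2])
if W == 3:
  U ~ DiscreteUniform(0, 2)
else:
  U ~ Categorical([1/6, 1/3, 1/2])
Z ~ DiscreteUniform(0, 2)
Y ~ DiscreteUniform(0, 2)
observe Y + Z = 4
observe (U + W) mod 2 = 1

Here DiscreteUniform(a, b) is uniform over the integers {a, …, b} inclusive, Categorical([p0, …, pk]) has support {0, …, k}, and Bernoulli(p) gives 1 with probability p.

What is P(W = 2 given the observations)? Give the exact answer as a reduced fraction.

P(W = 2 | obs) = 1/3

Enumerate traces; 9 have nonzero weight after conditioning:
  (W=2, X=0, U=1, Z=2, Y=2) weight 1/162
  (W=2, X=1, U=1, Z=2, Y=2) weight 1/324
  (W=2, X=2, U=1, Z=2, Y=2) weight 1/108
  (W=3, X=0, U=0, Z=2, Y=2) weight 1/162
  (W=3, X=0, U=2, Z=2, Y=2) weight 1/162
  (W=3, X=1, U=0, Z=2, Y=2) weight 1/324
  (W=3, X=1, U=2, Z=2, Y=2) weight 1/324
  (W=3, X=2, U=0, Z=2, Y=2) weight 1/108
  … 1 more
Group by W:
  weight(W=2) = 1/54
  weight(W=3) = 1/27
Total weight = 1/54 + 1/27 = 1/18
P(W=2 | obs) = 1/54 / 1/18 = 1/3
P(W=3 | obs) = 1/27 / 1/18 = 2/3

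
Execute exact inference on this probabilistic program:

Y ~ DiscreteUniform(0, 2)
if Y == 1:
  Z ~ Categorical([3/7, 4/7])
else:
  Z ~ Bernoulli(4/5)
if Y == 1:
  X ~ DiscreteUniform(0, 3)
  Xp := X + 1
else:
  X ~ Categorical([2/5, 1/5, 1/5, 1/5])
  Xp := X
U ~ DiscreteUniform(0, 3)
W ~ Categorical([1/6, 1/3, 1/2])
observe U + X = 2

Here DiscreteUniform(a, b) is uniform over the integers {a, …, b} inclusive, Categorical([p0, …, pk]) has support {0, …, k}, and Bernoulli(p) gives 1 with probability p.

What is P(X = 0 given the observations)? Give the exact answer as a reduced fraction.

P(X = 0 | obs) = 21/47

Enumerate traces; 54 have nonzero weight after conditioning:
  (Y=0, Z=0, X=0, U=2, W=0) weight 1/900
  (Y=0, Z=0, X=0, U=2, W=1) weight 1/450
  (Y=0, Z=0, X=0, U=2, W=2) weight 1/300
  (Y=0, Z=0, X=1, U=1, W=0) weight 1/1800
  (Y=0, Z=0, X=1, U=1, W=1) weight 1/900
  (Y=0, Z=0, X=1, U=1, W=2) weight 1/600
  (Y=0, Z=0, X=2, U=0, W=0) weight 1/1800
  (Y=0, Z=0, X=2, U=0, W=1) weight 1/900
  … 46 more
Group by X:
  weight(X=0) = 7/80
  weight(X=1) = 13/240
  weight(X=2) = 13/240
Total weight = 7/80 + 13/240 + 13/240 = 47/240
P(X=0 | obs) = 7/80 / 47/240 = 21/47
P(X=1 | obs) = 13/240 / 47/240 = 13/47
P(X=2 | obs) = 13/240 / 47/240 = 13/47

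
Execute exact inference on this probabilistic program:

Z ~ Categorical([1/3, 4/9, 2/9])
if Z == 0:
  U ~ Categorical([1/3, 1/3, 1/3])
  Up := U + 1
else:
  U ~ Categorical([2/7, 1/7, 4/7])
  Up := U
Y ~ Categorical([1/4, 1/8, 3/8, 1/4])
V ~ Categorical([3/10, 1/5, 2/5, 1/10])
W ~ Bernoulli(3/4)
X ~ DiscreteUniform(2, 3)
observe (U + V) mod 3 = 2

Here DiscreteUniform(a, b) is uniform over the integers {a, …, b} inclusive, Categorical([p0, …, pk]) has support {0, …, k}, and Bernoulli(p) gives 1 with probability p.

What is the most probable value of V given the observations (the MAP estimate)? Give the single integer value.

Enumerate traces; 192 have nonzero weight after conditioning:
  (Z=0, U=0, Y=0, V=2, W=0, X=2) weight 1/720
  (Z=0, U=0, Y=0, V=2, W=0, X=3) weight 1/720
  (Z=0, U=0, Y=0, V=2, W=1, X=2) weight 1/240
  (Z=0, U=0, Y=0, V=2, W=1, X=3) weight 1/240
  (Z=0, U=0, Y=1, V=2, W=0, X=2) weight 1/1440
  (Z=0, U=0, Y=1, V=2, W=0, X=3) weight 1/1440
  (Z=0, U=0, Y=1, V=2, W=1, X=2) weight 1/480
  (Z=0, U=0, Y=1, V=2, W=1, X=3) weight 1/480
  (Z=0, U=1, Y=0, V=1, W=0, X=2) weight 1/1440
  (Z=0, U=2, Y=0, V=0, W=0, X=2) weight 1/960
  … 182 more
Group by V:
  weight(V=0) = 31/210
  weight(V=1) = 13/315
  weight(V=2) = 38/315
  weight(V=3) = 31/630
Total weight = 31/210 + 13/315 + 38/315 + 31/630 = 113/315
P(V=0 | obs) = 31/210 / 113/315 = 93/226
P(V=1 | obs) = 13/315 / 113/315 = 13/113
P(V=2 | obs) = 38/315 / 113/315 = 38/113
P(V=3 | obs) = 31/630 / 113/315 = 31/226
argmax = 0

argmax_v P(V = v | obs) = 0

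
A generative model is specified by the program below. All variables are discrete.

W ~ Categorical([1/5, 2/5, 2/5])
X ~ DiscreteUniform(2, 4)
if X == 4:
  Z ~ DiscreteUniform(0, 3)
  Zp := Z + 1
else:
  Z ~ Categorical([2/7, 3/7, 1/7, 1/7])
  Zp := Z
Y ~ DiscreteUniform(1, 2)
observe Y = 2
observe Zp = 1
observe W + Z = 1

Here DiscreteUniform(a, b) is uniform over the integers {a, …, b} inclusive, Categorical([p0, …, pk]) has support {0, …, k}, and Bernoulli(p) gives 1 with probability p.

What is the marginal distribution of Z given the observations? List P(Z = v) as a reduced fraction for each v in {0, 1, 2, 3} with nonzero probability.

P(Z=0) = 7/19, P(Z=1) = 12/19

Enumerate traces; 3 have nonzero weight after conditioning:
  (W=0, X=2, Z=1, Y=2) weight 1/70
  (W=0, X=3, Z=1, Y=2) weight 1/70
  (W=1, X=4, Z=0, Y=2) weight 1/60
Group by Z:
  weight(Z=0) = 1/60
  weight(Z=1) = 1/35
Total weight = 1/60 + 1/35 = 19/420
P(Z=0 | obs) = 1/60 / 19/420 = 7/19
P(Z=1 | obs) = 1/35 / 19/420 = 12/19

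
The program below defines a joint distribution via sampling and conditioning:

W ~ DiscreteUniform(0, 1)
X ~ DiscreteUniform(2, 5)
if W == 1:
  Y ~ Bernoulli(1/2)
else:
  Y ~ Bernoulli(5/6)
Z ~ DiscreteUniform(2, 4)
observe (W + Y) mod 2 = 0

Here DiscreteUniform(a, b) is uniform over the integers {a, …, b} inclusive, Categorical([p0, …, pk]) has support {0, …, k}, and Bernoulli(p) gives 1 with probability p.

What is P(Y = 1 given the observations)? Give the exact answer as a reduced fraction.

P(Y = 1 | obs) = 3/4

Enumerate traces; 24 have nonzero weight after conditioning:
  (W=0, X=2, Y=0, Z=2) weight 1/144
  (W=0, X=2, Y=0, Z=3) weight 1/144
  (W=0, X=2, Y=0, Z=4) weight 1/144
  (W=0, X=3, Y=0, Z=2) weight 1/144
  (W=0, X=3, Y=0, Z=3) weight 1/144
  (W=0, X=3, Y=0, Z=4) weight 1/144
  (W=0, X=4, Y=0, Z=2) weight 1/144
  (W=0, X=4, Y=0, Z=3) weight 1/144
  (W=1, X=2, Y=1, Z=2) weight 1/48
  … 15 more
Group by Y:
  weight(Y=0) = 1/12
  weight(Y=1) = 1/4
Total weight = 1/12 + 1/4 = 1/3
P(Y=0 | obs) = 1/12 / 1/3 = 1/4
P(Y=1 | obs) = 1/4 / 1/3 = 3/4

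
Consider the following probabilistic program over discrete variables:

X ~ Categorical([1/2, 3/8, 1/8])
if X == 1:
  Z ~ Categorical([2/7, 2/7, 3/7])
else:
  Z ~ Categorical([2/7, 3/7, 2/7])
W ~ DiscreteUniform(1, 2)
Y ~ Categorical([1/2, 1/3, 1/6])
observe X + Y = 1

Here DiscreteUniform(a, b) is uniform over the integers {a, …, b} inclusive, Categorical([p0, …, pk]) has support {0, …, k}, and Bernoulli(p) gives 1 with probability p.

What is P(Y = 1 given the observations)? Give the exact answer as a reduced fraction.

P(Y = 1 | obs) = 8/17

Enumerate traces; 12 have nonzero weight after conditioning:
  (X=0, Z=0, W=1, Y=1) weight 1/42
  (X=0, Z=0, W=2, Y=1) weight 1/42
  (X=0, Z=1, W=1, Y=1) weight 1/28
  (X=0, Z=1, W=2, Y=1) weight 1/28
  (X=0, Z=2, W=1, Y=1) weight 1/42
  (X=0, Z=2, W=2, Y=1) weight 1/42
  (X=1, Z=0, W=1, Y=0) weight 3/112
  (X=1, Z=0, W=2, Y=0) weight 3/112
  … 4 more
Group by Y:
  weight(Y=0) = 3/16
  weight(Y=1) = 1/6
Total weight = 3/16 + 1/6 = 17/48
P(Y=0 | obs) = 3/16 / 17/48 = 9/17
P(Y=1 | obs) = 1/6 / 17/48 = 8/17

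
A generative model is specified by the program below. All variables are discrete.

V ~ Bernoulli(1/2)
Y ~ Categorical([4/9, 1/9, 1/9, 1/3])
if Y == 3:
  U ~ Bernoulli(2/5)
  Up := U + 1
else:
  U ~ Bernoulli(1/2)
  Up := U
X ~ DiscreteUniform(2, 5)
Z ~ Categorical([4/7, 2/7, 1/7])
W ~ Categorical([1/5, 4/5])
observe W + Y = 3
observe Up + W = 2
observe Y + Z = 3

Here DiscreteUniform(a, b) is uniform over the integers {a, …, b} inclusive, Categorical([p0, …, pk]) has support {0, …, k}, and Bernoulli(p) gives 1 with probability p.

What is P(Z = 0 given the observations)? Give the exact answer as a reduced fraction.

P(Z = 0 | obs) = 6/11

Enumerate traces; 16 have nonzero weight after conditioning:
  (V=0, Y=2, U=1, X=2, Z=1, W=1) weight 1/630
  (V=0, Y=2, U=1, X=3, Z=1, W=1) weight 1/630
  (V=0, Y=2, U=1, X=4, Z=1, W=1) weight 1/630
  (V=0, Y=2, U=1, X=5, Z=1, W=1) weight 1/630
  (V=0, Y=3, U=1, X=2, Z=0, W=0) weight 1/525
  (V=0, Y=3, U=1, X=3, Z=0, W=0) weight 1/525
  (V=0, Y=3, U=1, X=4, Z=0, W=0) weight 1/525
  (V=0, Y=3, U=1, X=5, Z=0, W=0) weight 1/525
  … 8 more
Group by Z:
  weight(Z=0) = 8/525
  weight(Z=1) = 4/315
Total weight = 8/525 + 4/315 = 44/1575
P(Z=0 | obs) = 8/525 / 44/1575 = 6/11
P(Z=1 | obs) = 4/315 / 44/1575 = 5/11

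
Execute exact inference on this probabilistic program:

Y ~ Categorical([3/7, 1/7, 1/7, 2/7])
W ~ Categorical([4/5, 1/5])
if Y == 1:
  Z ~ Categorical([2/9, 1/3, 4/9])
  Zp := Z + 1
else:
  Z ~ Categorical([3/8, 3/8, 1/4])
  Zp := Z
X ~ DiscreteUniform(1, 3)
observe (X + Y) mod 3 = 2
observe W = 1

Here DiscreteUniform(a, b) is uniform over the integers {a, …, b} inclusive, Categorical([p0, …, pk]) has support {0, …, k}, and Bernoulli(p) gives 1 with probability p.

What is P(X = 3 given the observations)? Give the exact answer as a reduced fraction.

Enumerate traces; 12 have nonzero weight after conditioning:
  (Y=0, W=1, Z=0, X=2) weight 3/280
  (Y=0, W=1, Z=1, X=2) weight 3/280
  (Y=0, W=1, Z=2, X=2) weight 1/140
  (Y=1, W=1, Z=0, X=1) weight 2/945
  (Y=1, W=1, Z=1, X=1) weight 1/315
  (Y=1, W=1, Z=2, X=1) weight 4/945
  (Y=2, W=1, Z=0, X=3) weight 1/280
  (Y=2, W=1, Z=1, X=3) weight 1/280
  … 4 more
Group by X:
  weight(X=1) = 1/105
  weight(X=2) = 1/21
  weight(X=3) = 1/105
Total weight = 1/105 + 1/21 + 1/105 = 1/15
P(X=1 | obs) = 1/105 / 1/15 = 1/7
P(X=2 | obs) = 1/21 / 1/15 = 5/7
P(X=3 | obs) = 1/105 / 1/15 = 1/7

P(X = 3 | obs) = 1/7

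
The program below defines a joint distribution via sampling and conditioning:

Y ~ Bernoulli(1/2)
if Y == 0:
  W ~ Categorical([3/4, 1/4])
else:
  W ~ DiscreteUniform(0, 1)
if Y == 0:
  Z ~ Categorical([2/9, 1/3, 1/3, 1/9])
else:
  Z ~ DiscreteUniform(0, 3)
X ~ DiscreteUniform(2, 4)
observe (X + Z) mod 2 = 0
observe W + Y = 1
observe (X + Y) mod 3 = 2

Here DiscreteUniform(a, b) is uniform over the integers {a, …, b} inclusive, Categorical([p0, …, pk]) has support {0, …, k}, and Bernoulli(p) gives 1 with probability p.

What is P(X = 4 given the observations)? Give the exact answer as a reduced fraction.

P(X = 4 | obs) = 9/14

Enumerate traces; 4 have nonzero weight after conditioning:
  (Y=0, W=1, Z=0, X=2) weight 1/108
  (Y=0, W=1, Z=2, X=2) weight 1/72
  (Y=1, W=0, Z=0, X=4) weight 1/48
  (Y=1, W=0, Z=2, X=4) weight 1/48
Group by X:
  weight(X=2) = 5/216
  weight(X=4) = 1/24
Total weight = 5/216 + 1/24 = 7/108
P(X=2 | obs) = 5/216 / 7/108 = 5/14
P(X=4 | obs) = 1/24 / 7/108 = 9/14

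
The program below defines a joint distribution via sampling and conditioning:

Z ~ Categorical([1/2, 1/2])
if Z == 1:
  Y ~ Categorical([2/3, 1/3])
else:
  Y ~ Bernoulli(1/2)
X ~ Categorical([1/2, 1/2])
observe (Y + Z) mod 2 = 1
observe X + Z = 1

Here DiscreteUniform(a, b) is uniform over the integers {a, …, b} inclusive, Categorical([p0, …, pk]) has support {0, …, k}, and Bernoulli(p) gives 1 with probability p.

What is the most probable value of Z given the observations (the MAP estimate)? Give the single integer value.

argmax_v P(Z = v | obs) = 1

Enumerate traces; 2 have nonzero weight after conditioning:
  (Z=0, Y=1, X=1) weight 1/8
  (Z=1, Y=0, X=0) weight 1/6
Group by Z:
  weight(Z=0) = 1/8
  weight(Z=1) = 1/6
Total weight = 1/8 + 1/6 = 7/24
P(Z=0 | obs) = 1/8 / 7/24 = 3/7
P(Z=1 | obs) = 1/6 / 7/24 = 4/7
argmax = 1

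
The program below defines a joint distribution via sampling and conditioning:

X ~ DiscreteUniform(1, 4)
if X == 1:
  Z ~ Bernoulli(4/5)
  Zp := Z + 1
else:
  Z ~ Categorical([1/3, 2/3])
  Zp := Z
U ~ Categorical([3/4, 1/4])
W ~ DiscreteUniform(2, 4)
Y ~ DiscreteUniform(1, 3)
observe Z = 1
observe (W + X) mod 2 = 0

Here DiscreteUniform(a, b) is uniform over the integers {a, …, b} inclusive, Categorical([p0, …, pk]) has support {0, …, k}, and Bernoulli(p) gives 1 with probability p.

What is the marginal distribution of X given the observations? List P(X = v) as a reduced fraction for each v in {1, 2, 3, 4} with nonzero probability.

Enumerate traces; 36 have nonzero weight after conditioning:
  (X=1, Z=1, U=0, W=3, Y=1) weight 1/60
  (X=1, Z=1, U=0, W=3, Y=2) weight 1/60
  (X=1, Z=1, U=0, W=3, Y=3) weight 1/60
  (X=1, Z=1, U=1, W=3, Y=1) weight 1/180
  (X=1, Z=1, U=1, W=3, Y=2) weight 1/180
  (X=1, Z=1, U=1, W=3, Y=3) weight 1/180
  (X=2, Z=1, U=0, W=2, Y=1) weight 1/72
  (X=2, Z=1, U=0, W=2, Y=2) weight 1/72
  (X=3, Z=1, U=0, W=3, Y=1) weight 1/72
  (X=4, Z=1, U=0, W=2, Y=1) weight 1/72
  … 26 more
Group by X:
  weight(X=1) = 1/15
  weight(X=2) = 1/9
  weight(X=3) = 1/18
  weight(X=4) = 1/9
Total weight = 1/15 + 1/9 + 1/18 + 1/9 = 31/90
P(X=1 | obs) = 1/15 / 31/90 = 6/31
P(X=2 | obs) = 1/9 / 31/90 = 10/31
P(X=3 | obs) = 1/18 / 31/90 = 5/31
P(X=4 | obs) = 1/9 / 31/90 = 10/31

P(X=1) = 6/31, P(X=2) = 10/31, P(X=3) = 5/31, P(X=4) = 10/31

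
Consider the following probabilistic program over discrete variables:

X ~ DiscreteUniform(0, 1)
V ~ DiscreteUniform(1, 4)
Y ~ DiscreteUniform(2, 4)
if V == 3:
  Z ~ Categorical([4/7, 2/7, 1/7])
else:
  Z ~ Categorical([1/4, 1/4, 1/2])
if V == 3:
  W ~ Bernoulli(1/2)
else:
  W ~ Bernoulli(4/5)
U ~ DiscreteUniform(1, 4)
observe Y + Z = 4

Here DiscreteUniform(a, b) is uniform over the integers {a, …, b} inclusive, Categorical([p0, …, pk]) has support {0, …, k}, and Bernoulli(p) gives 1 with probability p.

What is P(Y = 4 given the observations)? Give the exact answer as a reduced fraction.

Enumerate traces; 192 have nonzero weight after conditioning:
  (X=0, V=1, Y=2, Z=2, W=0, U=1) weight 1/960
  (X=0, V=1, Y=2, Z=2, W=0, U=2) weight 1/960
  (X=0, V=1, Y=2, Z=2, W=0, U=3) weight 1/960
  (X=0, V=1, Y=2, Z=2, W=0, U=4) weight 1/960
  (X=0, V=1, Y=2, Z=2, W=1, U=1) weight 1/240
  (X=0, V=1, Y=2, Z=2, W=1, U=2) weight 1/240
  (X=0, V=1, Y=2, Z=2, W=1, U=3) weight 1/240
  (X=0, V=1, Y=2, Z=2, W=1, U=4) weight 1/240
  (X=0, V=1, Y=3, Z=1, W=0, U=1) weight 1/1920
  (X=0, V=1, Y=4, Z=0, W=0, U=1) weight 1/1920
  … 182 more
Group by Y:
  weight(Y=2) = 23/168
  weight(Y=3) = 29/336
  weight(Y=4) = 37/336
Total weight = 23/168 + 29/336 + 37/336 = 1/3
P(Y=2 | obs) = 23/168 / 1/3 = 23/56
P(Y=3 | obs) = 29/336 / 1/3 = 29/112
P(Y=4 | obs) = 37/336 / 1/3 = 37/112

P(Y = 4 | obs) = 37/112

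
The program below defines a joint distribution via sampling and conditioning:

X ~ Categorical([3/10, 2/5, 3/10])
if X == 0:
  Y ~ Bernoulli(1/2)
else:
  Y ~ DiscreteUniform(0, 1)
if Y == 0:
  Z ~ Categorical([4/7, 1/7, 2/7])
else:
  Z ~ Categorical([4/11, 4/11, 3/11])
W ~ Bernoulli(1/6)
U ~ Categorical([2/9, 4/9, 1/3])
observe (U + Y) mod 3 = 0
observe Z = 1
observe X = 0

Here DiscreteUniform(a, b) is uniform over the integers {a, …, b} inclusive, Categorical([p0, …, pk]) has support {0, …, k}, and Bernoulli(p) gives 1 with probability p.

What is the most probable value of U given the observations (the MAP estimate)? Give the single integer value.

Enumerate traces; 4 have nonzero weight after conditioning:
  (X=0, Y=0, Z=1, W=0, U=0) weight 1/252
  (X=0, Y=0, Z=1, W=1, U=0) weight 1/1260
  (X=0, Y=1, Z=1, W=0, U=2) weight 1/66
  (X=0, Y=1, Z=1, W=1, U=2) weight 1/330
Group by U:
  weight(U=0) = 1/210
  weight(U=2) = 1/55
Total weight = 1/210 + 1/55 = 53/2310
P(U=0 | obs) = 1/210 / 53/2310 = 11/53
P(U=2 | obs) = 1/55 / 53/2310 = 42/53
argmax = 2

argmax_v P(U = v | obs) = 2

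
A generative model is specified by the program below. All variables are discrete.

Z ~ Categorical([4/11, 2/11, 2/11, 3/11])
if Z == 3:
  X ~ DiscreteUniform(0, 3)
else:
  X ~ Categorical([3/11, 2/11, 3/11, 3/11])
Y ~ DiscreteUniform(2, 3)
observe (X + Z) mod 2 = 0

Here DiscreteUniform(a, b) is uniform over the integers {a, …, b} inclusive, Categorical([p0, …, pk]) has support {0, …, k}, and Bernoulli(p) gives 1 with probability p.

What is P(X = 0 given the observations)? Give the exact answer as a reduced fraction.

P(X = 0 | obs) = 36/125

Enumerate traces; 16 have nonzero weight after conditioning:
  (Z=0, X=0, Y=2) weight 6/121
  (Z=0, X=0, Y=3) weight 6/121
  (Z=0, X=2, Y=2) weight 6/121
  (Z=0, X=2, Y=3) weight 6/121
  (Z=1, X=1, Y=2) weight 2/121
  (Z=1, X=1, Y=3) weight 2/121
  (Z=1, X=3, Y=2) weight 3/121
  (Z=1, X=3, Y=3) weight 3/121
  … 8 more
Group by X:
  weight(X=0) = 18/121
  weight(X=1) = 49/484
  weight(X=2) = 18/121
  weight(X=3) = 57/484
Total weight = 18/121 + 49/484 + 18/121 + 57/484 = 125/242
P(X=0 | obs) = 18/121 / 125/242 = 36/125
P(X=1 | obs) = 49/484 / 125/242 = 49/250
P(X=2 | obs) = 18/121 / 125/242 = 36/125
P(X=3 | obs) = 57/484 / 125/242 = 57/250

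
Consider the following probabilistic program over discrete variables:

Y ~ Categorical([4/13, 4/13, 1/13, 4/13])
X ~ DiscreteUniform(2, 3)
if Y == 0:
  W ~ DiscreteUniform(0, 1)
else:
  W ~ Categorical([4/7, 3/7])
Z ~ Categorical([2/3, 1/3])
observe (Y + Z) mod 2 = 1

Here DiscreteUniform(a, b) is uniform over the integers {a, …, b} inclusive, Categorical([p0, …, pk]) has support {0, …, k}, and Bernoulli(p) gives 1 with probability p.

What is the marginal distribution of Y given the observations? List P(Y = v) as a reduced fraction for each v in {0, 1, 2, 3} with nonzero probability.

Enumerate traces; 16 have nonzero weight after conditioning:
  (Y=0, X=2, W=0, Z=1) weight 1/39
  (Y=0, X=2, W=1, Z=1) weight 1/39
  (Y=0, X=3, W=0, Z=1) weight 1/39
  (Y=0, X=3, W=1, Z=1) weight 1/39
  (Y=1, X=2, W=0, Z=0) weight 16/273
  (Y=1, X=2, W=1, Z=0) weight 4/91
  (Y=1, X=3, W=0, Z=0) weight 16/273
  (Y=1, X=3, W=1, Z=0) weight 4/91
  (Y=2, X=2, W=0, Z=1) weight 2/273
  (Y=3, X=2, W=0, Z=0) weight 16/273
  … 6 more
Group by Y:
  weight(Y=0) = 4/39
  weight(Y=1) = 8/39
  weight(Y=2) = 1/39
  weight(Y=3) = 8/39
Total weight = 4/39 + 8/39 + 1/39 + 8/39 = 7/13
P(Y=0 | obs) = 4/39 / 7/13 = 4/21
P(Y=1 | obs) = 8/39 / 7/13 = 8/21
P(Y=2 | obs) = 1/39 / 7/13 = 1/21
P(Y=3 | obs) = 8/39 / 7/13 = 8/21

P(Y=0) = 4/21, P(Y=1) = 8/21, P(Y=2) = 1/21, P(Y=3) = 8/21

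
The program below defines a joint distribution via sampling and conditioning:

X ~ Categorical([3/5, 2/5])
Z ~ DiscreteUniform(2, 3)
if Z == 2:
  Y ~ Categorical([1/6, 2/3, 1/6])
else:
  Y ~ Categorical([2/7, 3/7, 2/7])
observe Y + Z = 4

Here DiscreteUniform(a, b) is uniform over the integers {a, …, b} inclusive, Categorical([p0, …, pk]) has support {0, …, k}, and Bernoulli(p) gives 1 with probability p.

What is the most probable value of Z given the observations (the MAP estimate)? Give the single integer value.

Enumerate traces; 4 have nonzero weight after conditioning:
  (X=0, Z=2, Y=2) weight 1/20
  (X=0, Z=3, Y=1) weight 9/70
  (X=1, Z=2, Y=2) weight 1/30
  (X=1, Z=3, Y=1) weight 3/35
Group by Z:
  weight(Z=2) = 1/12
  weight(Z=3) = 3/14
Total weight = 1/12 + 3/14 = 25/84
P(Z=2 | obs) = 1/12 / 25/84 = 7/25
P(Z=3 | obs) = 3/14 / 25/84 = 18/25
argmax = 3

argmax_v P(Z = v | obs) = 3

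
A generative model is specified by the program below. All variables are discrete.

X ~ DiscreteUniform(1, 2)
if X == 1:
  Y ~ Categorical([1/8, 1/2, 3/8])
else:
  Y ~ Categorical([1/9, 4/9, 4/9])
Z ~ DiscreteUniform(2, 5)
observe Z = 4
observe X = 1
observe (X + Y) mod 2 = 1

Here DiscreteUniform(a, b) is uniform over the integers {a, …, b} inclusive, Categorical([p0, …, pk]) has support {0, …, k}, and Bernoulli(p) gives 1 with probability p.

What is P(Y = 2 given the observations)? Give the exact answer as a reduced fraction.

Enumerate traces; 2 have nonzero weight after conditioning:
  (X=1, Y=0, Z=4) weight 1/64
  (X=1, Y=2, Z=4) weight 3/64
Group by Y:
  weight(Y=0) = 1/64
  weight(Y=2) = 3/64
Total weight = 1/64 + 3/64 = 1/16
P(Y=0 | obs) = 1/64 / 1/16 = 1/4
P(Y=2 | obs) = 3/64 / 1/16 = 3/4

P(Y = 2 | obs) = 3/4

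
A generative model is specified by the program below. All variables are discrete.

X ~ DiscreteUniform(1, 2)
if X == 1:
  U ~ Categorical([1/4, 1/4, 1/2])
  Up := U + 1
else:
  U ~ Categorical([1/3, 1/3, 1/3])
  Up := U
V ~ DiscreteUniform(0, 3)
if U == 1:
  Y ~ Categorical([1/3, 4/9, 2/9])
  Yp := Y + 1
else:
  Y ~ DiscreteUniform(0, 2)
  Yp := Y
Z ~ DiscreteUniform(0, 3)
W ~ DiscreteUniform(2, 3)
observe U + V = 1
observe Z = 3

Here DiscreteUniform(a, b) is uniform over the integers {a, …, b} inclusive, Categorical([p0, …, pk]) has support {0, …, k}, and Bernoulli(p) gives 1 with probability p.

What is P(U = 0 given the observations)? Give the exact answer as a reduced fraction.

P(U = 0 | obs) = 1/2

Enumerate traces; 24 have nonzero weight after conditioning:
  (X=1, U=0, V=1, Y=0, Z=3, W=2) weight 1/768
  (X=1, U=0, V=1, Y=0, Z=3, W=3) weight 1/768
  (X=1, U=0, V=1, Y=1, Z=3, W=2) weight 1/768
  (X=1, U=0, V=1, Y=1, Z=3, W=3) weight 1/768
  (X=1, U=0, V=1, Y=2, Z=3, W=2) weight 1/768
  (X=1, U=0, V=1, Y=2, Z=3, W=3) weight 1/768
  (X=1, U=1, V=0, Y=0, Z=3, W=2) weight 1/768
  (X=1, U=1, V=0, Y=0, Z=3, W=3) weight 1/768
  … 16 more
Group by U:
  weight(U=0) = 7/384
  weight(U=1) = 7/384
Total weight = 7/384 + 7/384 = 7/192
P(U=0 | obs) = 7/384 / 7/192 = 1/2
P(U=1 | obs) = 7/384 / 7/192 = 1/2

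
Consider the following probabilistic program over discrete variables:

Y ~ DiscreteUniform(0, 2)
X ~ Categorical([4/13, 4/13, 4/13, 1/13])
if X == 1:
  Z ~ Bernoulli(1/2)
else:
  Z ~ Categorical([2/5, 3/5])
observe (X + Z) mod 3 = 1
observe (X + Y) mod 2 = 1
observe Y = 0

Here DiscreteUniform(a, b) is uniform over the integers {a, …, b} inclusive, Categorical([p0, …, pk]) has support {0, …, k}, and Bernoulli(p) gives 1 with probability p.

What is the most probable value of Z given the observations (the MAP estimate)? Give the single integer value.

Enumerate traces; 2 have nonzero weight after conditioning:
  (Y=0, X=1, Z=0) weight 2/39
  (Y=0, X=3, Z=1) weight 1/65
Group by Z:
  weight(Z=0) = 2/39
  weight(Z=1) = 1/65
Total weight = 2/39 + 1/65 = 1/15
P(Z=0 | obs) = 2/39 / 1/15 = 10/13
P(Z=1 | obs) = 1/65 / 1/15 = 3/13
argmax = 0

argmax_v P(Z = v | obs) = 0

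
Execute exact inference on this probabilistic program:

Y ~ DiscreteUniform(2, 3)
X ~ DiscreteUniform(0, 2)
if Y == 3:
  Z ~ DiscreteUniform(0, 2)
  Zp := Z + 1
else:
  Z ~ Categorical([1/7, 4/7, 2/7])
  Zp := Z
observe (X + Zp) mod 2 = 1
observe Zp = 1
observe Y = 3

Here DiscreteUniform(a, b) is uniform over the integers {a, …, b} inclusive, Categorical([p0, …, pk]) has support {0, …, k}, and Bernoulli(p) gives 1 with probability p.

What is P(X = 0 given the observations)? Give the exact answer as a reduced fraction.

Enumerate traces; 2 have nonzero weight after conditioning:
  (Y=3, X=0, Z=0) weight 1/18
  (Y=3, X=2, Z=0) weight 1/18
Group by X:
  weight(X=0) = 1/18
  weight(X=2) = 1/18
Total weight = 1/18 + 1/18 = 1/9
P(X=0 | obs) = 1/18 / 1/9 = 1/2
P(X=2 | obs) = 1/18 / 1/9 = 1/2

P(X = 0 | obs) = 1/2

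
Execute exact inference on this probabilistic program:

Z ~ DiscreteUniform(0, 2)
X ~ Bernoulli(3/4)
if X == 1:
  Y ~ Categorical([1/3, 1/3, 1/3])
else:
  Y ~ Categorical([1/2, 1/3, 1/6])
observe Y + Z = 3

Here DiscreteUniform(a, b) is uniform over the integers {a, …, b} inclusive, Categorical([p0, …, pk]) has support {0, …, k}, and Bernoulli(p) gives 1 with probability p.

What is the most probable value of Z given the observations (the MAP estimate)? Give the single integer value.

Enumerate traces; 4 have nonzero weight after conditioning:
  (Z=1, X=0, Y=2) weight 1/72
  (Z=1, X=1, Y=2) weight 1/12
  (Z=2, X=0, Y=1) weight 1/36
  (Z=2, X=1, Y=1) weight 1/12
Group by Z:
  weight(Z=1) = 7/72
  weight(Z=2) = 1/9
Total weight = 7/72 + 1/9 = 5/24
P(Z=1 | obs) = 7/72 / 5/24 = 7/15
P(Z=2 | obs) = 1/9 / 5/24 = 8/15
argmax = 2

argmax_v P(Z = v | obs) = 2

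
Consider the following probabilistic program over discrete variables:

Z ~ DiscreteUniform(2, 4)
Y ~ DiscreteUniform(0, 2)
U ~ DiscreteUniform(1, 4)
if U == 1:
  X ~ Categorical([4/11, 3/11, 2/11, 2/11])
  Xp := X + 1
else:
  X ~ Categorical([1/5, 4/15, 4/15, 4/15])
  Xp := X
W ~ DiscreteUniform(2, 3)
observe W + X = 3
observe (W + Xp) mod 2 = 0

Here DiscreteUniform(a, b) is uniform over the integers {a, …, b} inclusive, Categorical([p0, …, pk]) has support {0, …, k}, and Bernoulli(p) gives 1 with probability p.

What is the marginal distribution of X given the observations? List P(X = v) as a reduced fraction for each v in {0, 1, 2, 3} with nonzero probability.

P(X=0) = 4/7, P(X=1) = 3/7

Enumerate traces; 18 have nonzero weight after conditioning:
  (Z=2, Y=0, U=1, X=0, W=3) weight 1/198
  (Z=2, Y=0, U=1, X=1, W=2) weight 1/264
  (Z=2, Y=1, U=1, X=0, W=3) weight 1/198
  (Z=2, Y=1, U=1, X=1, W=2) weight 1/264
  (Z=2, Y=2, U=1, X=0, W=3) weight 1/198
  (Z=2, Y=2, U=1, X=1, W=2) weight 1/264
  (Z=3, Y=0, U=1, X=0, W=3) weight 1/198
  (Z=3, Y=0, U=1, X=1, W=2) weight 1/264
  … 10 more
Group by X:
  weight(X=0) = 1/22
  weight(X=1) = 3/88
Total weight = 1/22 + 3/88 = 7/88
P(X=0 | obs) = 1/22 / 7/88 = 4/7
P(X=1 | obs) = 3/88 / 7/88 = 3/7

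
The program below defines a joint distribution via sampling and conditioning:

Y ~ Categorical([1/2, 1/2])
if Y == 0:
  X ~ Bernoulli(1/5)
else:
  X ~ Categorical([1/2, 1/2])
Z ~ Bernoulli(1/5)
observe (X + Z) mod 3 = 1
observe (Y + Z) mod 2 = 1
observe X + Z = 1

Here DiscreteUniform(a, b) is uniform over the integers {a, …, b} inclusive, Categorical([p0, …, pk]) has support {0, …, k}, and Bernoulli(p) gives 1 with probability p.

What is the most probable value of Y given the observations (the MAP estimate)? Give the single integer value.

argmax_v P(Y = v | obs) = 1

Enumerate traces; 2 have nonzero weight after conditioning:
  (Y=0, X=0, Z=1) weight 2/25
  (Y=1, X=1, Z=0) weight 1/5
Group by Y:
  weight(Y=0) = 2/25
  weight(Y=1) = 1/5
Total weight = 2/25 + 1/5 = 7/25
P(Y=0 | obs) = 2/25 / 7/25 = 2/7
P(Y=1 | obs) = 1/5 / 7/25 = 5/7
argmax = 1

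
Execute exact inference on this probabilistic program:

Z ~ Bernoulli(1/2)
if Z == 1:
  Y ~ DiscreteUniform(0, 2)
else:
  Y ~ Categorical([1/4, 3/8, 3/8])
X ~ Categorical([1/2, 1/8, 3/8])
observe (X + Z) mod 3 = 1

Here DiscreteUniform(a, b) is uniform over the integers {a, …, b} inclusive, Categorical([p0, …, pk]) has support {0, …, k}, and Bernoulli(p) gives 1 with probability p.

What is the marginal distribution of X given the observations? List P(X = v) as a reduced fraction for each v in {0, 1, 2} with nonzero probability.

P(X=0) = 4/5, P(X=1) = 1/5

Enumerate traces; 6 have nonzero weight after conditioning:
  (Z=0, Y=0, X=1) weight 1/64
  (Z=0, Y=1, X=1) weight 3/128
  (Z=0, Y=2, X=1) weight 3/128
  (Z=1, Y=0, X=0) weight 1/12
  (Z=1, Y=1, X=0) weight 1/12
  (Z=1, Y=2, X=0) weight 1/12
Group by X:
  weight(X=0) = 1/4
  weight(X=1) = 1/16
Total weight = 1/4 + 1/16 = 5/16
P(X=0 | obs) = 1/4 / 5/16 = 4/5
P(X=1 | obs) = 1/16 / 5/16 = 1/5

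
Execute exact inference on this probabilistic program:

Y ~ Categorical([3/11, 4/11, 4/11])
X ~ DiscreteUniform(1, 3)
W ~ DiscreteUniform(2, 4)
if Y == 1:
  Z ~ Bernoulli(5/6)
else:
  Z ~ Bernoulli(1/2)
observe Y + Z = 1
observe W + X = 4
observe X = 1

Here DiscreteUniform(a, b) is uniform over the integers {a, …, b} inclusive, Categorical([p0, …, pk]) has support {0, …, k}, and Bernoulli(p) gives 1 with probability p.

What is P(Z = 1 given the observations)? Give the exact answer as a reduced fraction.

Enumerate traces; 2 have nonzero weight after conditioning:
  (Y=0, X=1, W=3, Z=1) weight 1/66
  (Y=1, X=1, W=3, Z=0) weight 2/297
Group by Z:
  weight(Z=0) = 2/297
  weight(Z=1) = 1/66
Total weight = 2/297 + 1/66 = 13/594
P(Z=0 | obs) = 2/297 / 13/594 = 4/13
P(Z=1 | obs) = 1/66 / 13/594 = 9/13

P(Z = 1 | obs) = 9/13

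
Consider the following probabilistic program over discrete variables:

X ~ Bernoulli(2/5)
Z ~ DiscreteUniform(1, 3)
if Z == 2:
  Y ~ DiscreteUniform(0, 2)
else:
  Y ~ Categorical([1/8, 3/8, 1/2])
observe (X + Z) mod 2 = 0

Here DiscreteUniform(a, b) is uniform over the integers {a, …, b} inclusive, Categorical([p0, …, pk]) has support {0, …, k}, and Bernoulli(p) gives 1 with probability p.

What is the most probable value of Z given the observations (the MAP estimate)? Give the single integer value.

argmax_v P(Z = v | obs) = 2

Enumerate traces; 9 have nonzero weight after conditioning:
  (X=0, Z=2, Y=0) weight 1/15
  (X=0, Z=2, Y=1) weight 1/15
  (X=0, Z=2, Y=2) weight 1/15
  (X=1, Z=1, Y=0) weight 1/60
  (X=1, Z=1, Y=1) weight 1/20
  (X=1, Z=1, Y=2) weight 1/15
  (X=1, Z=3, Y=0) weight 1/60
  (X=1, Z=3, Y=1) weight 1/20
  … 1 more
Group by Z:
  weight(Z=1) = 2/15
  weight(Z=2) = 1/5
  weight(Z=3) = 2/15
Total weight = 2/15 + 1/5 + 2/15 = 7/15
P(Z=1 | obs) = 2/15 / 7/15 = 2/7
P(Z=2 | obs) = 1/5 / 7/15 = 3/7
P(Z=3 | obs) = 2/15 / 7/15 = 2/7
argmax = 2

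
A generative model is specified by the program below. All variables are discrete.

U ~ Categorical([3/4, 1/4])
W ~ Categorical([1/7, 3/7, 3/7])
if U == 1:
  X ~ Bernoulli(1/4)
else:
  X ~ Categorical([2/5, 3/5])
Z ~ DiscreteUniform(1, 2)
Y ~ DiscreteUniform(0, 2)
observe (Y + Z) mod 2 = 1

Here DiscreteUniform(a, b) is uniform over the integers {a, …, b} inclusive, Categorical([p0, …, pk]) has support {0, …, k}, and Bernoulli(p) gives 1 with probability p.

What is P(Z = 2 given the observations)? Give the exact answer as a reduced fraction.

Enumerate traces; 36 have nonzero weight after conditioning:
  (U=0, W=0, X=0, Z=1, Y=0) weight 1/140
  (U=0, W=0, X=0, Z=1, Y=2) weight 1/140
  (U=0, W=0, X=0, Z=2, Y=1) weight 1/140
  (U=0, W=0, X=1, Z=1, Y=0) weight 3/280
  (U=0, W=0, X=1, Z=1, Y=2) weight 3/280
  (U=0, W=0, X=1, Z=2, Y=1) weight 3/280
  (U=0, W=1, X=0, Z=1, Y=0) weight 3/140
  (U=0, W=1, X=0, Z=1, Y=2) weight 3/140
  … 28 more
Group by Z:
  weight(Z=1) = 1/3
  weight(Z=2) = 1/6
Total weight = 1/3 + 1/6 = 1/2
P(Z=1 | obs) = 1/3 / 1/2 = 2/3
P(Z=2 | obs) = 1/6 / 1/2 = 1/3

P(Z = 2 | obs) = 1/3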